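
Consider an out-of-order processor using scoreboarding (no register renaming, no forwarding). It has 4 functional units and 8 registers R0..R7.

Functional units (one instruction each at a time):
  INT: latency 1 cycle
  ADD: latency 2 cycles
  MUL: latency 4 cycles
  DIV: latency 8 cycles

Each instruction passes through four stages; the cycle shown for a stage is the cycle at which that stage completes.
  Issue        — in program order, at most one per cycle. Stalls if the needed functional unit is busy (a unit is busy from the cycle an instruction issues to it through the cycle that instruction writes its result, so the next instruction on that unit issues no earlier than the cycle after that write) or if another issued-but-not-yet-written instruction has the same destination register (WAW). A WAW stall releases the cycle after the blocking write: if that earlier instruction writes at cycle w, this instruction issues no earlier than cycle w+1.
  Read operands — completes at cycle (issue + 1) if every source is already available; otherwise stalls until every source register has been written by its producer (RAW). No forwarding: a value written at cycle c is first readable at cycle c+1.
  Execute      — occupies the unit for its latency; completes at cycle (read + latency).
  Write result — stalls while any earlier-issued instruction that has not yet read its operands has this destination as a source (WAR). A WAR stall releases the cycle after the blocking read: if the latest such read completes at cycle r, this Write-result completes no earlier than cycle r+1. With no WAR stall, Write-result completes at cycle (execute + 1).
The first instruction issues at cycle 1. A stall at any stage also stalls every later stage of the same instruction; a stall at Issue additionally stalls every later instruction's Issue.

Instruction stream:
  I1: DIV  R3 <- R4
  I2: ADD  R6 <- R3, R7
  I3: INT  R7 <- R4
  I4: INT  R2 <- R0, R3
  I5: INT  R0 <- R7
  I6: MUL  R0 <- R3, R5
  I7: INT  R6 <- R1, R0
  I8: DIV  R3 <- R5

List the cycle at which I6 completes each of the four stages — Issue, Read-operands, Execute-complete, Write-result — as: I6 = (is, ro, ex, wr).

1) issue 1, read 2, done 10, write 11
2) issue 2, read 12, done 14, write 15  <RAW R3: wait I1 write@11>
3) issue 3, read 4, done 5, write 13  <WAR R7: wait I2 read@12>
4) issue 14, read 15, done 16, write 17  <struct: INT busy until I3 writes@13>
5) issue 18, read 19, done 20, write 21  <struct: INT busy until I4 writes@17>
6) issue 22, read 23, done 27, write 28  <WAW R0: wait I5 write@21>
7) issue 23, read 29, done 30, write 31  <RAW R0: wait I6 write@28>
8) issue 24, read 25, done 33, write 34

I6 = (22, 23, 27, 28)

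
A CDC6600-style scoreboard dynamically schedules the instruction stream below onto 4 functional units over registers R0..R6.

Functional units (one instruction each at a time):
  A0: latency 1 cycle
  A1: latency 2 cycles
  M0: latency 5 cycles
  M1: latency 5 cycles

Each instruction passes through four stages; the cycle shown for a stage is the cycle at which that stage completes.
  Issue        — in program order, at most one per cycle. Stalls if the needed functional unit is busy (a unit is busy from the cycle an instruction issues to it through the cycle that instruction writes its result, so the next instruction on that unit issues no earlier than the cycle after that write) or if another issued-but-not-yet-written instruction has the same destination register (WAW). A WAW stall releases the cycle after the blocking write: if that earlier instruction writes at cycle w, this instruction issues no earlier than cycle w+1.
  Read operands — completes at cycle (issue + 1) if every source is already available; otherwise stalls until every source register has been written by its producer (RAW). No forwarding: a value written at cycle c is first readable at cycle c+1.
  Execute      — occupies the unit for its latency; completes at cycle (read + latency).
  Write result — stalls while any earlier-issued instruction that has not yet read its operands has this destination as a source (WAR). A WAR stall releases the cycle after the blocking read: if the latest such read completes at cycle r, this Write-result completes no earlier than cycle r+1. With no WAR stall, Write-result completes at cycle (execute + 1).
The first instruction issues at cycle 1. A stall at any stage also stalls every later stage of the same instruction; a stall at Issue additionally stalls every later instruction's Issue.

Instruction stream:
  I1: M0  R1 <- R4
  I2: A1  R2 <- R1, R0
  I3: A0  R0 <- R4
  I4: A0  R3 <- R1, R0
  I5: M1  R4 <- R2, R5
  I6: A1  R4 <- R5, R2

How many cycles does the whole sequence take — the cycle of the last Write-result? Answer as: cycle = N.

cycle = 24

t=1  I1 dispatched to M0
t=2  I1 operands ready | I2 dispatched to A1
t=3  I3 dispatched to A0
t=4  I3 operands ready
t=5  I3 complete
t=7  I1 complete
t=8  R1←I1
t=9  I2 operands ready
t=10  R0←I3
t=11  I2 complete | I4 dispatched to A0
t=12  R2←I2 | I4 operands ready | I5 dispatched to M1
t=13  I4 complete | I5 operands ready
t=14  R3←I4
t=18  I5 complete
t=19  R4←I5
t=20  I6 dispatched to A1
t=21  I6 operands ready
t=23  I6 complete
t=24  R4←I6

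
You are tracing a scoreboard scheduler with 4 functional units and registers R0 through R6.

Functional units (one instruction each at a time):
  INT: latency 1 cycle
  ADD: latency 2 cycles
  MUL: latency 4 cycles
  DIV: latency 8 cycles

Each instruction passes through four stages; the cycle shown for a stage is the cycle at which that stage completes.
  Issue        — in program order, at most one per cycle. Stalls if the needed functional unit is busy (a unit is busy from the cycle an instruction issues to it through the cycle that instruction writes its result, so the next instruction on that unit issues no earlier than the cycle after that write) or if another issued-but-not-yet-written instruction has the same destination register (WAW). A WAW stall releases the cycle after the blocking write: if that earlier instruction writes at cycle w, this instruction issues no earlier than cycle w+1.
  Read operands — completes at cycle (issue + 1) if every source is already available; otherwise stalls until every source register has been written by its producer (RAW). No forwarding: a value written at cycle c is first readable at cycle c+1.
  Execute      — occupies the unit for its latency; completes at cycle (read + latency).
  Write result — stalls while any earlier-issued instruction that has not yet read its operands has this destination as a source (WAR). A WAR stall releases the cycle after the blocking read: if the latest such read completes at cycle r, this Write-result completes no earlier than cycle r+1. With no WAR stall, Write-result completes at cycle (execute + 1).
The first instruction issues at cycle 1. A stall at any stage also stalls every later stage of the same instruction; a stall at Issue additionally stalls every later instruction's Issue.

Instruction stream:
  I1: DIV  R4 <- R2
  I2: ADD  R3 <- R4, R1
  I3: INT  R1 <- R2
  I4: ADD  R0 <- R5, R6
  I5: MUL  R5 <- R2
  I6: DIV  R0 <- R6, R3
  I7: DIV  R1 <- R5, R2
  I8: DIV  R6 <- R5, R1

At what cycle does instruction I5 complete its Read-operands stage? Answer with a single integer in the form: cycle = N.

[I1] 1/2/10/11
[I2] 2/12/14/15  (RAW R4: wait I1 write@11)
[I3] 3/4/5/13  (WAR R1: wait I2 read@12)
[I4] 16/17/19/20  (struct: ADD busy until I2 writes@15)
[I5] 17/18/22/23
[I6] 21/22/30/31  (WAW R0: wait I4 write@20)
[I7] 32/33/41/42  (struct: DIV busy until I6 writes@31)
[I8] 43/44/52/53  (struct: DIV busy until I7 writes@42)

cycle = 18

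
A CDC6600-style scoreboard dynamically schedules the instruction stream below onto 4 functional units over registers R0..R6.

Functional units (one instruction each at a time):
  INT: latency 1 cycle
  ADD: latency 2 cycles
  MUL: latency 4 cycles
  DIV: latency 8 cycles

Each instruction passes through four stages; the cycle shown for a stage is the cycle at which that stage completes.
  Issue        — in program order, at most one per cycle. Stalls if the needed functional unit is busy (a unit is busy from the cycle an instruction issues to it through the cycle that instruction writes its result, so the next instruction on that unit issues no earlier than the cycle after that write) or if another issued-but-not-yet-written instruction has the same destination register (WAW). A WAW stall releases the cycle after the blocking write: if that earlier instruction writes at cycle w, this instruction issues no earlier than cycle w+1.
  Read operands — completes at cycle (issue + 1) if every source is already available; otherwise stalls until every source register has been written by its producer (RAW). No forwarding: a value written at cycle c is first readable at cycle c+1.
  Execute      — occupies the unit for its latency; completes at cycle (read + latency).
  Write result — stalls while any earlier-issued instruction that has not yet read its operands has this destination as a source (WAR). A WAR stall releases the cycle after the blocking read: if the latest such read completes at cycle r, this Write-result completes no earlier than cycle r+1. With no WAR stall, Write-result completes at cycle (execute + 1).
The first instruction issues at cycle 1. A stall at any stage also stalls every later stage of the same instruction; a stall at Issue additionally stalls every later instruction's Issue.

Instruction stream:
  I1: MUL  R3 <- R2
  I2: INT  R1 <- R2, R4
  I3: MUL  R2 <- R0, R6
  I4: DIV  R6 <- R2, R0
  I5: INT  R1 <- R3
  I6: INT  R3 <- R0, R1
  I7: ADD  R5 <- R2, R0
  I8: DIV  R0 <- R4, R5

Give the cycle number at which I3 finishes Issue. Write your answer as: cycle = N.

cycle = 8

I1: IS=1 RO=2 EX=6 WR=7
I2: IS=2 RO=3 EX=4 WR=5
I3: IS=8 RO=9 EX=13 WR=14  [struct: MUL busy until I1 writes@7]
I4: IS=9 RO=15 EX=23 WR=24  [RAW R2: wait I3 write@14]
I5: IS=10 RO=11 EX=12 WR=13
I6: IS=14 RO=15 EX=16 WR=17  [struct: INT busy until I5 writes@13]
I7: IS=15 RO=16 EX=18 WR=19
I8: IS=25 RO=26 EX=34 WR=35  [struct: DIV busy until I4 writes@24]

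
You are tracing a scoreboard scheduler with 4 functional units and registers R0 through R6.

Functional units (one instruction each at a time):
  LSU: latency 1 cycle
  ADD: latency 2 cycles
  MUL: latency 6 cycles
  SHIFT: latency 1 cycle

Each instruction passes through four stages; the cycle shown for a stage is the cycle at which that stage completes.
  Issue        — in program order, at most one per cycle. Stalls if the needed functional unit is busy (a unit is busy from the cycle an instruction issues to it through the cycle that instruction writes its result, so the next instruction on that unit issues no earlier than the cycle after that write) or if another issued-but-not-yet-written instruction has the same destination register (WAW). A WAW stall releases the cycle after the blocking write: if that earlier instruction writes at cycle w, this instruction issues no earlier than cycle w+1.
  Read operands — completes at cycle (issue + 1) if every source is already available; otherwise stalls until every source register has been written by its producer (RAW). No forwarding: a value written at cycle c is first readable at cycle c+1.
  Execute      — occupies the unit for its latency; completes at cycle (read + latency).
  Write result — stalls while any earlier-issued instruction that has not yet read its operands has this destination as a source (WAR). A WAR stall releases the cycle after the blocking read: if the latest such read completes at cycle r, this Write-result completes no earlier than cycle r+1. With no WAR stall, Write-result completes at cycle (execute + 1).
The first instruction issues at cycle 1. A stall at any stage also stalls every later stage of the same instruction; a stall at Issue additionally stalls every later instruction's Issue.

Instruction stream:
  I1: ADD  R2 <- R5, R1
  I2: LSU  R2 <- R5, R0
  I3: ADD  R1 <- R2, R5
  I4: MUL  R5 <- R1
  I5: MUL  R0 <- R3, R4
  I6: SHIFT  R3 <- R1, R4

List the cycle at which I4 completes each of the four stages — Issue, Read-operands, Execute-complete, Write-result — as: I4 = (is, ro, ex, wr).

[1] issue I1 (ADD)
[2] I1 read-ops
[4] I1 finished on ADD
[5] I1→R2
[6] issue I2 (LSU)
[7] I2 read-ops, issue I3 (ADD)
[8] I2 finished on LSU, issue I4 (MUL)
[9] I2→R2
[10] I3 read-ops
[12] I3 finished on ADD
[13] I3→R1
[14] I4 read-ops
[20] I4 finished on MUL
[21] I4→R5
[22] issue I5 (MUL)
[23] I5 read-ops, issue I6 (SHIFT)
[24] I6 read-ops
[25] I6 finished on SHIFT
[26] I6→R3
[29] I5 finished on MUL
[30] I5→R0

I4 = (8, 14, 20, 21)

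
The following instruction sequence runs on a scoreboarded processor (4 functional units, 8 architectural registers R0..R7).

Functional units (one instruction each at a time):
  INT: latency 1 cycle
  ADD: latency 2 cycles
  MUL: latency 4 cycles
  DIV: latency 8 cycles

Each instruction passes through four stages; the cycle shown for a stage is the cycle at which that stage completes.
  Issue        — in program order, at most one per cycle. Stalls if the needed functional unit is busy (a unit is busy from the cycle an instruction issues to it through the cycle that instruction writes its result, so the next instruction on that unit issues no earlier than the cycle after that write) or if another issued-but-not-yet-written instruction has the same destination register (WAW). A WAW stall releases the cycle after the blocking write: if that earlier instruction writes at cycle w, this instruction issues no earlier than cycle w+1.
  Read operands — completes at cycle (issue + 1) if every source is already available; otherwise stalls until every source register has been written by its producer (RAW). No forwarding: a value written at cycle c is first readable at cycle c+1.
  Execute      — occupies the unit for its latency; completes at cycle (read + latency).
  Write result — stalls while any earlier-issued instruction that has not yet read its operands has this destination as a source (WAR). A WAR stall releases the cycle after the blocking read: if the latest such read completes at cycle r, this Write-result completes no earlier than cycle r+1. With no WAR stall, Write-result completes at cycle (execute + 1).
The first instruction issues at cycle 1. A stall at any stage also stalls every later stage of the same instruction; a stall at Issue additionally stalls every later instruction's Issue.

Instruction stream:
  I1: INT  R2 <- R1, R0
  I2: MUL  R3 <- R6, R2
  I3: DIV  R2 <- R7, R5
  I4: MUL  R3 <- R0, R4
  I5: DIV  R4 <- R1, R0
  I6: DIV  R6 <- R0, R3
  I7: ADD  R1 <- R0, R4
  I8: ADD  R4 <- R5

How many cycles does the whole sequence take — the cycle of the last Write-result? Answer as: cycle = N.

c1: I1→INT
c2: I1 RO · I2→MUL
c3: I1 EX
c4: I1 WR R2
c5: I2 RO · I3→DIV
c6: I3 RO
c9: I2 EX
c10: I2 WR R3
c11: I4→MUL
c12: I4 RO
c14: I3 EX
c15: I3 WR R2
c16: I4 EX · I5→DIV
c17: I4 WR R3 · I5 RO
c25: I5 EX
c26: I5 WR R4
c27: I6→DIV
c28: I6 RO · I7→ADD
c29: I7 RO
c31: I7 EX
c32: I7 WR R1
c33: I8→ADD
c34: I8 RO
c36: I6 EX · I8 EX
c37: I6 WR R6 · I8 WR R4

cycle = 37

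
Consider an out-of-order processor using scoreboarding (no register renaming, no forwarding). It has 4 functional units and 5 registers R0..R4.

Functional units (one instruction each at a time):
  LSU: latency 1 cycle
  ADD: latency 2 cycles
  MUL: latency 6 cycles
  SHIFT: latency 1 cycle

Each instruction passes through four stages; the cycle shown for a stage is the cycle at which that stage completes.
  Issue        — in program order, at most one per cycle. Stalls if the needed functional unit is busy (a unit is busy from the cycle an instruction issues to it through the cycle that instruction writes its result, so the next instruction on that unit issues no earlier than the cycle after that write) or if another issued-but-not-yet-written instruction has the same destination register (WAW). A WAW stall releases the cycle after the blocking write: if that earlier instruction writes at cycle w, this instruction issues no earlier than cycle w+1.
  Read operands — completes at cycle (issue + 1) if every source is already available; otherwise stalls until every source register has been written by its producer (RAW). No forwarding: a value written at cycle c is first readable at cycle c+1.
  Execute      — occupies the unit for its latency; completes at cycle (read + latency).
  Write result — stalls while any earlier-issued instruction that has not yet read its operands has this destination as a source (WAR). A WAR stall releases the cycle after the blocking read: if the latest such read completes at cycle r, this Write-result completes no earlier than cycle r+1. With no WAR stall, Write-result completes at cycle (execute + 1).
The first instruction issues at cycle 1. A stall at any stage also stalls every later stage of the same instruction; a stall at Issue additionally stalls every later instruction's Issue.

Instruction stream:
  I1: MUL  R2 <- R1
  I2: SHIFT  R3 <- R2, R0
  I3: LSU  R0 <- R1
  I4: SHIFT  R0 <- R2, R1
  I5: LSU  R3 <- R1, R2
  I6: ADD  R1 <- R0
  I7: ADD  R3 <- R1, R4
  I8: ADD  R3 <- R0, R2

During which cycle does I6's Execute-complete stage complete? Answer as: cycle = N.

cycle = 19

1) issue 1, read 2, done 8, write 9
2) issue 2, read 10, done 11, write 12  <RAW R2: wait I1 write@9>
3) issue 3, read 4, done 5, write 11  <WAR R0: wait I2 read@10>
4) issue 13, read 14, done 15, write 16  <struct: SHIFT busy until I2 writes@12>
5) issue 14, read 15, done 16, write 17
6) issue 15, read 17, done 19, write 20  <RAW R0: wait I4 write@16>
7) issue 21, read 22, done 24, write 25  <struct: ADD busy until I6 writes@20>
8) issue 26, read 27, done 29, write 30  <struct: ADD busy until I7 writes@25>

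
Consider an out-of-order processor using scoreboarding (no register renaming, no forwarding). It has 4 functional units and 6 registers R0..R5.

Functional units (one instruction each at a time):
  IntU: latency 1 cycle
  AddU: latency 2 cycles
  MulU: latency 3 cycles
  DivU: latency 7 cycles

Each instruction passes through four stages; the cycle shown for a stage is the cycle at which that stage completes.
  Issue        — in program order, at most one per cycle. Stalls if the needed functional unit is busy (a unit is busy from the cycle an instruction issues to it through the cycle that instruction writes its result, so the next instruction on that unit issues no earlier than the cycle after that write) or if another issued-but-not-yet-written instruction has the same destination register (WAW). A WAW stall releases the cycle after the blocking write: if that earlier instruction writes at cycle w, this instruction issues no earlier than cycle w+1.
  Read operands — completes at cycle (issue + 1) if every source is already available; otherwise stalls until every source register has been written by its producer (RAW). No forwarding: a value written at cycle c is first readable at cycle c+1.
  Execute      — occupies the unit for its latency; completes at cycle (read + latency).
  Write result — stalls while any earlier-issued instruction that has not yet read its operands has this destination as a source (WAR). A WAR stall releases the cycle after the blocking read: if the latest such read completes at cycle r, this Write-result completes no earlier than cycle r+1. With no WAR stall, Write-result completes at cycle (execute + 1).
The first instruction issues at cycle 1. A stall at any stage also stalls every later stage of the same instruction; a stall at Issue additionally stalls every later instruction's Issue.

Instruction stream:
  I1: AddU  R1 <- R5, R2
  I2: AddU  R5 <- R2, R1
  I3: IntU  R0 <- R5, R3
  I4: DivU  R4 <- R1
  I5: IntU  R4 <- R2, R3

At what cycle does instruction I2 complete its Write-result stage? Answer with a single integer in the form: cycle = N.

cycle = 10

c1: I1→AddU
c2: I1 RO
c4: I1 EX
c5: I1 WR R1
c6: I2→AddU
c7: I2 RO · I3→IntU
c8: I4→DivU
c9: I2 EX · I4 RO
c10: I2 WR R5
c11: I3 RO
c12: I3 EX
c13: I3 WR R0
c16: I4 EX
c17: I4 WR R4
c18: I5→IntU
c19: I5 RO
c20: I5 EX
c21: I5 WR R4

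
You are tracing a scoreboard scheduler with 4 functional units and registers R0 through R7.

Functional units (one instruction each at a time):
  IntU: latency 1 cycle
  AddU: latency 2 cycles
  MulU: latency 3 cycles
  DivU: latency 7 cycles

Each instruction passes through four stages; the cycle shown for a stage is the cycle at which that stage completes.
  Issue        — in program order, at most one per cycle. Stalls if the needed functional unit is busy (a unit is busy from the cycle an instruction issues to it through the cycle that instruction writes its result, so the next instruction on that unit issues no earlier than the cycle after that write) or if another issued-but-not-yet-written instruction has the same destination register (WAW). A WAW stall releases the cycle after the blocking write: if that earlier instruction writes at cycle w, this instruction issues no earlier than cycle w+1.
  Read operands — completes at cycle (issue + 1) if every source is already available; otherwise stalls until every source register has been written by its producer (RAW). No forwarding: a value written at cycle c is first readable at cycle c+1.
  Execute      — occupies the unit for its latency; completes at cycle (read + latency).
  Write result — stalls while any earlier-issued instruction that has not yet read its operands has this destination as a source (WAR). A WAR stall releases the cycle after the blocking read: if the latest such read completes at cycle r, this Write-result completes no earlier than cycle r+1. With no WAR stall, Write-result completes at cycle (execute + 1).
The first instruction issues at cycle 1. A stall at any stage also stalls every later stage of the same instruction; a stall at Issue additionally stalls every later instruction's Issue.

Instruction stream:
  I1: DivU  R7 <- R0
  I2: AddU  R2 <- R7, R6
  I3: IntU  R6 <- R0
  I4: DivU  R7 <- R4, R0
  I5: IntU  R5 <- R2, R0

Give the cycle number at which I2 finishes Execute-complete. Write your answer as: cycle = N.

I1  is:1  ro:2  ex:9  wr:10
I2  is:2  ro:11  ex:13  wr:14  — RAW R7: wait I1 write@10
I3  is:3  ro:4  ex:5  wr:12  — WAR R6: wait I2 read@11
I4  is:11  ro:12  ex:19  wr:20  — struct: DivU busy until I1 writes@10
I5  is:13  ro:15  ex:16  wr:17  — struct: IntU busy until I3 writes@12, RAW R2: wait I2 write@14

cycle = 13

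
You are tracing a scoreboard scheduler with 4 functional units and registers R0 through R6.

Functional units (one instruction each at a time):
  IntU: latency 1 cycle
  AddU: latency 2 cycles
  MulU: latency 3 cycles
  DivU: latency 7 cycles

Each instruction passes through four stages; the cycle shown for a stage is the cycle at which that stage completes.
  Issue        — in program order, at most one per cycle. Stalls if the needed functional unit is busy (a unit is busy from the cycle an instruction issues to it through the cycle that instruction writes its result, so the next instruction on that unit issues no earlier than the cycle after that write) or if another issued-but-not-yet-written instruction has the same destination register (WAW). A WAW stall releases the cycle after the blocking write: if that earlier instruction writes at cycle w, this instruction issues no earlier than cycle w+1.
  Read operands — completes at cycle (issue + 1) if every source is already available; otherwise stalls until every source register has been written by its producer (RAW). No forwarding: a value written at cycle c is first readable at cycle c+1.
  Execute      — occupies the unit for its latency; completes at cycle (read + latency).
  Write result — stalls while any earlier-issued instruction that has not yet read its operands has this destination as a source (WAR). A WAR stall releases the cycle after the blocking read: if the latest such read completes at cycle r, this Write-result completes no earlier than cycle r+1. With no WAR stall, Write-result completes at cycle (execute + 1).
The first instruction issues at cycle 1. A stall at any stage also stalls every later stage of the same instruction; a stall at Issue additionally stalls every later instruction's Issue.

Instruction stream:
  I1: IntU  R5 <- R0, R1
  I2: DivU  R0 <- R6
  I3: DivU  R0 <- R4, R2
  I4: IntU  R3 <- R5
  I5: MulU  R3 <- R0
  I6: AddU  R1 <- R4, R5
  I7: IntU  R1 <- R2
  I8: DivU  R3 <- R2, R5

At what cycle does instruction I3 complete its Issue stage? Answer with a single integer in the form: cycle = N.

[1] I1 dispatched to IntU
[2] I1 operands ready, I2 dispatched to DivU
[3] I1 complete, I2 operands ready
[4] R5←I1
[10] I2 complete
[11] R0←I2
[12] I3 dispatched to DivU
[13] I3 operands ready, I4 dispatched to IntU
[14] I4 operands ready
[15] I4 complete
[16] R3←I4
[17] I5 dispatched to MulU
[18] I6 dispatched to AddU
[19] I6 operands ready
[20] I3 complete
[21] R0←I3, I6 complete
[22] I5 operands ready, R1←I6
[23] I7 dispatched to IntU
[24] I7 operands ready
[25] I5 complete, I7 complete
[26] R3←I5, R1←I7
[27] I8 dispatched to DivU
[28] I8 operands ready
[35] I8 complete
[36] R3←I8

cycle = 12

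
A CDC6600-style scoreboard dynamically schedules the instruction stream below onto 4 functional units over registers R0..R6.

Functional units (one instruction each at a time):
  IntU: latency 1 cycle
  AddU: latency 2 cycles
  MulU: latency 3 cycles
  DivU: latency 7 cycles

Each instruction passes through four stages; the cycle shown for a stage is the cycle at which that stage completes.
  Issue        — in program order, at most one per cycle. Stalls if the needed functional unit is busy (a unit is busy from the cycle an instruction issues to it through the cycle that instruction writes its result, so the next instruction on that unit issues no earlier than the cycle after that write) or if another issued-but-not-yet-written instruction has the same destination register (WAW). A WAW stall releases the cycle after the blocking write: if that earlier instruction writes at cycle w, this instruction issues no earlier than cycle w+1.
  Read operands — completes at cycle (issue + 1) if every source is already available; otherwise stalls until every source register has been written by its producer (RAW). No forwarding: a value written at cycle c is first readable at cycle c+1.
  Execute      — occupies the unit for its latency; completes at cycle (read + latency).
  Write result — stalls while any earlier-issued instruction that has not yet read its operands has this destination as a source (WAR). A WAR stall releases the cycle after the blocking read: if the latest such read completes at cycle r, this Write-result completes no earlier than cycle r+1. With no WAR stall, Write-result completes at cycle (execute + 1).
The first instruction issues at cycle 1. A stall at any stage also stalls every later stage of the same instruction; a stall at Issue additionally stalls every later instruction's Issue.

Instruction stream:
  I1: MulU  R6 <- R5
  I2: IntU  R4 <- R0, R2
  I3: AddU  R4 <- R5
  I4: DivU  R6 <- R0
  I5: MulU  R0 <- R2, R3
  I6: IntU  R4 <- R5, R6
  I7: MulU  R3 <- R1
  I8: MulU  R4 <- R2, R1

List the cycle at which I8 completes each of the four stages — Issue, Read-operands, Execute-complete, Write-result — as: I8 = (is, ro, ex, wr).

c1: I1 issues→MulU
c2: I1 reads · I2 issues→IntU
c3: I2 reads
c4: I2 exec-done
c5: I1 exec-done · I2 writes R4
c6: I1 writes R6 · I3 issues→AddU
c7: I3 reads · I4 issues→DivU
c8: I4 reads · I5 issues→MulU
c9: I3 exec-done · I5 reads
c10: I3 writes R4
c11: I6 issues→IntU
c12: I5 exec-done
c13: I5 writes R0
c14: I7 issues→MulU
c15: I4 exec-done · I7 reads
c16: I4 writes R6
c17: I6 reads
c18: I6 exec-done · I7 exec-done
c19: I6 writes R4 · I7 writes R3
c20: I8 issues→MulU
c21: I8 reads
c24: I8 exec-done
c25: I8 writes R4

I8 = (20, 21, 24, 25)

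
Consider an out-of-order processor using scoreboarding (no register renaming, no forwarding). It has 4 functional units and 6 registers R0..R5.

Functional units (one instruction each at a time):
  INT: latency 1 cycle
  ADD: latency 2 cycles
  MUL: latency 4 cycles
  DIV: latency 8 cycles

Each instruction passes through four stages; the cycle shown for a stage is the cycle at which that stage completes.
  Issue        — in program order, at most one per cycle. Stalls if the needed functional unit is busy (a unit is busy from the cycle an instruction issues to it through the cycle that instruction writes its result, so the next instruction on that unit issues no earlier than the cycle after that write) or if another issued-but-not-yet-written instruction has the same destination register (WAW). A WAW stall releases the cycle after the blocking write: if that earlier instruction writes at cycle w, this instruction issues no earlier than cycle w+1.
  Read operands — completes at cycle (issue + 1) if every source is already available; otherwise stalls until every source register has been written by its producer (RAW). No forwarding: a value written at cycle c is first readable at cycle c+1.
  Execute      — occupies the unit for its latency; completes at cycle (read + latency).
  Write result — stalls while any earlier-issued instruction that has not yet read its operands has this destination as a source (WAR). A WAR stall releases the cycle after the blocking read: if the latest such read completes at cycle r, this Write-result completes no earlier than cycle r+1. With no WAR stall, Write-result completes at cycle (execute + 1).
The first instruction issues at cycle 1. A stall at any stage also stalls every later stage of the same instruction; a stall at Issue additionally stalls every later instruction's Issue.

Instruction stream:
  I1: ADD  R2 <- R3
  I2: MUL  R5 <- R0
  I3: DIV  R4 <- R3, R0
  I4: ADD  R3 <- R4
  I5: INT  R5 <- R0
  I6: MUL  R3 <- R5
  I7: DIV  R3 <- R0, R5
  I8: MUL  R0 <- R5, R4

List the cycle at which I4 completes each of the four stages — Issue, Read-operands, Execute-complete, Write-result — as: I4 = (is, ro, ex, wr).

1) issue 1, read 2, done 4, write 5
2) issue 2, read 3, done 7, write 8
3) issue 3, read 4, done 12, write 13
4) issue 6, read 14, done 16, write 17  <struct: ADD busy until I1 writes@5 / RAW R4: wait I3 write@13>
5) issue 9, read 10, done 11, write 12  <WAW R5: wait I2 write@8>
6) issue 18, read 19, done 23, write 24  <WAW R3: wait I4 write@17>
7) issue 25, read 26, done 34, write 35  <WAW R3: wait I6 write@24>
8) issue 26, read 27, done 31, write 32

I4 = (6, 14, 16, 17)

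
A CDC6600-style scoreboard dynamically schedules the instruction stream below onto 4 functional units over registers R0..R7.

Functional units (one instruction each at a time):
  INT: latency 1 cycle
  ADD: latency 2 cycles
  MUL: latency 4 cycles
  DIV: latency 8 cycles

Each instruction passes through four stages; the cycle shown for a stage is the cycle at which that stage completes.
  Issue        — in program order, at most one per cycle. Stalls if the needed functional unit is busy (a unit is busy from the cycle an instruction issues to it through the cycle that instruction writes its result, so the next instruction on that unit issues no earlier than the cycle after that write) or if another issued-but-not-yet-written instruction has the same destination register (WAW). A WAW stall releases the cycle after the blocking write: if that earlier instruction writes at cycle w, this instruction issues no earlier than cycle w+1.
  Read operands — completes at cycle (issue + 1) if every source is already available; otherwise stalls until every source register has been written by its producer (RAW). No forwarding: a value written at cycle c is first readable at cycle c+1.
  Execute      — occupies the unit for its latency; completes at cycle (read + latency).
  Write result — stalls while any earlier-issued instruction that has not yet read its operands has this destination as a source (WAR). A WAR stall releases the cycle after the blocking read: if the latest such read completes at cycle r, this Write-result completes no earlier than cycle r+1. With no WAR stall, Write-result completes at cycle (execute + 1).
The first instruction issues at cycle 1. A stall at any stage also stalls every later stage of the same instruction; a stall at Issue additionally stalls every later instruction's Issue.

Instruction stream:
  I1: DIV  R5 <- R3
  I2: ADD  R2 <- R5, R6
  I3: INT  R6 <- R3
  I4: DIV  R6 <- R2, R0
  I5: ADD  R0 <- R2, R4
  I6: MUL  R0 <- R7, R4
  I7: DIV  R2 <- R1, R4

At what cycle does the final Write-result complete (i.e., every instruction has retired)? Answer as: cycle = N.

cycle = 36

cycle 1: I1 dispatched to DIV
cycle 2: I1 operands ready, I2 dispatched to ADD
cycle 3: I3 dispatched to INT
cycle 4: I3 operands ready
cycle 5: I3 complete
cycle 10: I1 complete
cycle 11: R5←I1
cycle 12: I2 operands ready
cycle 13: R6←I3
cycle 14: I2 complete, I4 dispatched to DIV
cycle 15: R2←I2
cycle 16: I4 operands ready, I5 dispatched to ADD
cycle 17: I5 operands ready
cycle 19: I5 complete
cycle 20: R0←I5
cycle 21: I6 dispatched to MUL
cycle 22: I6 operands ready
cycle 24: I4 complete
cycle 25: R6←I4
cycle 26: I6 complete, I7 dispatched to DIV
cycle 27: R0←I6, I7 operands ready
cycle 35: I7 complete
cycle 36: R2←I7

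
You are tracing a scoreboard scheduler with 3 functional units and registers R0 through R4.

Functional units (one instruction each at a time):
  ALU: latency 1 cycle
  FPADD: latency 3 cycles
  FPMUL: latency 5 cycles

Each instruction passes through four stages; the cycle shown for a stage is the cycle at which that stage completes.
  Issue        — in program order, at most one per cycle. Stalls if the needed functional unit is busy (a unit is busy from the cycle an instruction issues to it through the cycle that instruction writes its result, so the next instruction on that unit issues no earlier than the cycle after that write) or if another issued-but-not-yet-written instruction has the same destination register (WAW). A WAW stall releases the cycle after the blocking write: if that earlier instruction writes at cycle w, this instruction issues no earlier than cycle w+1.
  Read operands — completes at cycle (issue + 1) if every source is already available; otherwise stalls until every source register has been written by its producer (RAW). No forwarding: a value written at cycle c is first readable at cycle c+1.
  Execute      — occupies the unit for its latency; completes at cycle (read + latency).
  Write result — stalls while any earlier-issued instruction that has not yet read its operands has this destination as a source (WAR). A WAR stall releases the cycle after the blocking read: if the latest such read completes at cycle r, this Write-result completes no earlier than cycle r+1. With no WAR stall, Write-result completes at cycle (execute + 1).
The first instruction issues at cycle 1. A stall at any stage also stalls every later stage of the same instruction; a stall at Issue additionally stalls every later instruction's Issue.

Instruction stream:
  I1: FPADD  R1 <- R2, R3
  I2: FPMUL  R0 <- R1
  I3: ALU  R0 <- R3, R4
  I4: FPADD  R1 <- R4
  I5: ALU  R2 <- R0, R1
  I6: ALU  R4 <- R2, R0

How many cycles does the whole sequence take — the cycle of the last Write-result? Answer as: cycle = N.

I1 -> (1, 2, 5, 6)
I2 -> (2, 7, 12, 13)  // RAW R1: wait I1 write@6
I3 -> (14, 15, 16, 17)  // WAW R0: wait I2 write@13
I4 -> (15, 16, 19, 20)
I5 -> (18, 21, 22, 23)  // struct: ALU busy until I3 writes@17, RAW R1: wait I4 write@20
I6 -> (24, 25, 26, 27)  // struct: ALU busy until I5 writes@23

cycle = 27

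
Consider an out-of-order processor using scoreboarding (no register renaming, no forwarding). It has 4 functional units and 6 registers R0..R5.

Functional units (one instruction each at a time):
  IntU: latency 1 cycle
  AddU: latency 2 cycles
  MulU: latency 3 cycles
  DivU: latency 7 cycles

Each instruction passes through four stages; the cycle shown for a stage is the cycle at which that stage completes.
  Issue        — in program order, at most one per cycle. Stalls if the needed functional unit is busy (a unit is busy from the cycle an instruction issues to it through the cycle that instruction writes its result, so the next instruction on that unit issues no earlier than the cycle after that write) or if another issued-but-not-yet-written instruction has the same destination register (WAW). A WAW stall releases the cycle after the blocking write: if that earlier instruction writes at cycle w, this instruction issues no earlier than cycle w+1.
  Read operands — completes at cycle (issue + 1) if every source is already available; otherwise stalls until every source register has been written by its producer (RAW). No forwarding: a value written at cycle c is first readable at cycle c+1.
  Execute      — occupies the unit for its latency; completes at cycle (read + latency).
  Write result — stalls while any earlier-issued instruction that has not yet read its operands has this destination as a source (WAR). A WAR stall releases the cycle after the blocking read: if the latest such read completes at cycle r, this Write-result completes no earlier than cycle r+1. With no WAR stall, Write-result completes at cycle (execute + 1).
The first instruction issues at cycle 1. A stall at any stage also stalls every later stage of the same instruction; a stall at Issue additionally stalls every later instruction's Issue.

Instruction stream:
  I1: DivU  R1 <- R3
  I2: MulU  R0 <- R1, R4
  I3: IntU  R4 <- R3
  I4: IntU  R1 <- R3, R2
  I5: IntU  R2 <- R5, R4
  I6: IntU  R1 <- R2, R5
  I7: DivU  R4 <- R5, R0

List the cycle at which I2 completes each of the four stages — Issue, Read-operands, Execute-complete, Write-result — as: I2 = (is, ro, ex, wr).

1) issue 1, read 2, done 9, write 10
2) issue 2, read 11, done 14, write 15  <RAW R1: wait I1 write@10>
3) issue 3, read 4, done 5, write 12  <WAR R4: wait I2 read@11>
4) issue 13, read 14, done 15, write 16  <struct: IntU busy until I3 writes@12>
5) issue 17, read 18, done 19, write 20  <struct: IntU busy until I4 writes@16>
6) issue 21, read 22, done 23, write 24  <struct: IntU busy until I5 writes@20>
7) issue 22, read 23, done 30, write 31

I2 = (2, 11, 14, 15)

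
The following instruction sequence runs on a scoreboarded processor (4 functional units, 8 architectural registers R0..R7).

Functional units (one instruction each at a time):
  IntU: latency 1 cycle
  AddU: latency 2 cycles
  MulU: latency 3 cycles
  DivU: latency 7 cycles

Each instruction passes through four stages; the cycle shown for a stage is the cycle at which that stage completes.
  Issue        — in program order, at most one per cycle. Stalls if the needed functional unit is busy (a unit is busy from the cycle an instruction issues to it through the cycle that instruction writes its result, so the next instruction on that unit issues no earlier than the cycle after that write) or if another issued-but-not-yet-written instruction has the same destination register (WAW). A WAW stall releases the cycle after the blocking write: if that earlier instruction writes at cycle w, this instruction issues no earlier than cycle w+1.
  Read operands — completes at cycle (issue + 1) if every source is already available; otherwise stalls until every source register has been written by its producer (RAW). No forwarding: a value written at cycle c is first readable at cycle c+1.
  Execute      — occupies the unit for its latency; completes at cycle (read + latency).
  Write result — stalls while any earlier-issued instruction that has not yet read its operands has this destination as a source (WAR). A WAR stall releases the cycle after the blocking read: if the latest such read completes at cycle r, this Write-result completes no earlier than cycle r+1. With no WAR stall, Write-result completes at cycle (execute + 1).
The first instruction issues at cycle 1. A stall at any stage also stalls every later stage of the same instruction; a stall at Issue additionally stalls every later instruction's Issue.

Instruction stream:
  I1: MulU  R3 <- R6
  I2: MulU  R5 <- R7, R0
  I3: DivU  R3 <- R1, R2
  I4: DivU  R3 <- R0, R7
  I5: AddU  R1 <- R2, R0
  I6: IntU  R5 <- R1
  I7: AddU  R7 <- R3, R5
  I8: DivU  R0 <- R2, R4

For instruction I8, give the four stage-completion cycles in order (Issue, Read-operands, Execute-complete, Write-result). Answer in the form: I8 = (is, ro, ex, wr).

I8 = (28, 29, 36, 37)

[1] I1 issues→MulU
[2] I1 reads
[5] I1 exec-done
[6] I1 writes R3
[7] I2 issues→MulU
[8] I2 reads · I3 issues→DivU
[9] I3 reads
[11] I2 exec-done
[12] I2 writes R5
[16] I3 exec-done
[17] I3 writes R3
[18] I4 issues→DivU
[19] I4 reads · I5 issues→AddU
[20] I5 reads · I6 issues→IntU
[22] I5 exec-done
[23] I5 writes R1
[24] I6 reads · I7 issues→AddU
[25] I6 exec-done
[26] I4 exec-done · I6 writes R5
[27] I4 writes R3
[28] I7 reads · I8 issues→DivU
[29] I8 reads
[30] I7 exec-done
[31] I7 writes R7
[36] I8 exec-done
[37] I8 writes R0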